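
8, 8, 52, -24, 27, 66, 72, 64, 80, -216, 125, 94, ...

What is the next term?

Split by position mod 3 into 3 tracks.
Track A: 8, -24, 72, -216. Multiplying by -3 each time.
Track B: 8, 27, 64, 125. The cubes 2³, 3³, 4³, ….
Track C: 52, 66, 80, 94. Adding 14 each time.
Position 13 → track A, term 5 = 648.

648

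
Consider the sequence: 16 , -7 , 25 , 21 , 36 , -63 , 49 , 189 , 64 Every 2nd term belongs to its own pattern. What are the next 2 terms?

Split by position mod 2 into 2 tracks.
Track A is 16, 25, 36, 49, 64, which is consecutive squares n² from n = 4.
Track B is -7, 21, -63, 189, which is geometric, ×-3 each step.
Term 10 comes from track B (its 5th entry): -567.
Position 11 falls in track A as its term 6, giving 81.

-567, 81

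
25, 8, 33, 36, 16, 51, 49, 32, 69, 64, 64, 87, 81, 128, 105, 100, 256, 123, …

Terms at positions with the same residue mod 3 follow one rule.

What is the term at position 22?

144

Split by position mod 3 into 3 tracks.
Subsequence A = 25, 36, 49, 64, 81, 100: consecutive squares n² from n = 5.
Subsequence B = 8, 16, 32, 64, 128, 256: powers 2^3, 2^4, 2^5, ….
Subsequence C = 33, 51, 69, 87, 105, 123: adding 18 each time.
Term 22 comes from subsequence A (its 8th entry): 144.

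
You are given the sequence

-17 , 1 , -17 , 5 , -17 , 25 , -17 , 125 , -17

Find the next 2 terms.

Taking every 2nd term gives 2 separate tracks.
Track A: -17, -17, -17, -17, -17 (always -17).
Track B: 1, 5, 25, 125 (geometric with ratio 5).
Position 10 → track B, term 5 = 625.
Term 11 comes from track A (its 6th entry): -17.

625, -17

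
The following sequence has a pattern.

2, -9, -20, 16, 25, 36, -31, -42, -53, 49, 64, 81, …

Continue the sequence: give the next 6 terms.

The slot pattern repeats as AAABBB (period 6), so there are 2 interleaved tracks.
Track A: 2, -9, -20, -31, -42, -53. Arithmetic with common difference −11.
Track B: 16, 25, 36, 49, 64, 81. The squares 4², 5², 6², ….
The 13th slot belongs to track A; its 7th term is -64.
Position 14 falls in track A as its term 8, giving -75.
Term 15 comes from track A (its 9th entry): -86.
Position 16 → track B, term 7 = 100.
Position 17 falls in track B as its term 8, giving 121.
Position 18 falls in track B as its term 9, giving 144.

-64, -75, -86, 100, 121, 144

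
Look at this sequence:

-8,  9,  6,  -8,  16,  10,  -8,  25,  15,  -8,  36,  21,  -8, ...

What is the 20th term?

81

Read the sequence 3 terms at a time; column i is its own pattern.
Stream A is -8, -8, -8, -8, -8, which is constant -8.
Stream B is 9, 16, 25, 36, which is perfect squares starting at 3².
Stream C is 6, 10, 15, 21, which is triangular numbers starting at T_3.
Term 20 comes from stream B (its 7th entry): 81.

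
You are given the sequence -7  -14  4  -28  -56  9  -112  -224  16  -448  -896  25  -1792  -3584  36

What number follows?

-7168

The slot pattern repeats as AAB (period 3), so there are 2 interleaved tracks.
Track A = -7, -14, -28, -56, -112, -224, -448, -896, -1792, -3584: a geometric progression (common ratio 2).
Track B = 4, 9, 16, 25, 36: perfect squares starting at 2².
Position 16 falls in track A as its term 11, giving -7168.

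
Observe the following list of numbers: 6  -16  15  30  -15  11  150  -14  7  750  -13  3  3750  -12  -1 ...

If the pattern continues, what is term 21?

-9

Read the sequence 3 terms at a time; column i is its own pattern.
Subsequence A = 6, 30, 150, 750, 3750: multiplying by 5 each time.
Subsequence B = -16, -15, -14, -13, -12: arithmetic, step +1.
Subsequence C = 15, 11, 7, 3, -1: arithmetic, step −4.
Term 21 comes from subsequence C (its 7th entry): -9.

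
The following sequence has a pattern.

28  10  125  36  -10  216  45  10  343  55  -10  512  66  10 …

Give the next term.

Taking every 3rd term gives 3 separate tracks.
Stream A: 28, 36, 45, 55, 66 (the triangular numbers T_7, T_8, …).
Stream B: 10, -10, 10, -10, 10 (the oscillation 10·(−1)^(n+1)).
Stream C: 125, 216, 343, 512 (the cubes 5³, 6³, 7³, …).
Position 15 → stream C, term 5 = 729.

729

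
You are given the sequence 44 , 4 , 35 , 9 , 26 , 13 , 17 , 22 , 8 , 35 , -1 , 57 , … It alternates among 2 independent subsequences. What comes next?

The terms cycle through 2 interleaved subsequences.
Stream A = 44, 35, 26, 17, 8, -1: arithmetic with common difference −9.
Stream B = 4, 9, 13, 22, 35, 57: a Fibonacci-like recurrence a_n = a_{n-1} + a_{n-2}.
The 13th slot belongs to stream A; its 7th term is -10.

-10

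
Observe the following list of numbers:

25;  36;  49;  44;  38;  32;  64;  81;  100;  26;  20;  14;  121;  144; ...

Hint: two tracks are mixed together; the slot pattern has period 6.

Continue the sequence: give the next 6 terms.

The slot pattern repeats as AAABBB (period 6), so there are 2 interleaved tracks.
Track A: 25, 36, 49, 64, 81, 100, 121, 144 — perfect squares starting at 5².
Track B: 44, 38, 32, 26, 20, 14 — arithmetic, step −6.
Term 15 comes from track A (its 9th entry): 169.
Position 16 falls in track B as its term 7, giving 8.
Position 17 → track B, term 8 = 2.
Position 18 falls in track B as its term 9, giving -4.
Position 19 falls in track A as its term 10, giving 196.
Term 20 comes from track A (its 11th entry): 225.

169, 8, 2, -4, 196, 225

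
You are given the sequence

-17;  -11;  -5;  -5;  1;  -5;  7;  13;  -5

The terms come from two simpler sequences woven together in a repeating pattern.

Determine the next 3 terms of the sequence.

The slot pattern repeats as AAB (period 3), so there are 2 interleaved tracks.
Track A: -17, -11, -5, 1, 7, 13 (arithmetic with common difference +6).
Track B: -5, -5, -5 (the constant sequence -5).
Position 10 → track A, term 7 = 19.
Term 11 comes from track A (its 8th entry): 25.
Term 12 comes from track B (its 4th entry): -5.

19, 25, -5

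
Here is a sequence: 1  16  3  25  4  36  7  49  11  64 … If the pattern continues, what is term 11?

18

Split by position mod 2 into 2 tracks.
Track A is 1, 3, 4, 7, 11, which is a Fibonacci-like recurrence a_n = a_{n-1} + a_{n-2}.
Track B is 16, 25, 36, 49, 64, which is the squares 4², 5², 6², ….
Position 11 falls in track A as its term 6, giving 18.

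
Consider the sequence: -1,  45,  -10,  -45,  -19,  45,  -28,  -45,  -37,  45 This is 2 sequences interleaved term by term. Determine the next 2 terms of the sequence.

Positions 1, 3, 5, … form one subsequence and positions 2, 4, 6, … form another.
Subsequence A: -1, -10, -19, -28, -37 (arithmetic with common difference −9).
Subsequence B: 45, -45, 45, -45, 45 (the oscillation 45·(−1)^(n+1)).
Position 11 falls in subsequence A as its term 6, giving -46.
Position 12 → subsequence B, term 6 = -45.

-46, -45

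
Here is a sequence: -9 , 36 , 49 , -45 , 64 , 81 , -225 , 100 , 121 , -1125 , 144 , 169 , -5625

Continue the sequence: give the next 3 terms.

Reading positions in blocks of 3 reveals the pattern ABB — 2 tracks woven together.
Stream A: -9, -45, -225, -1125, -5625 (geometric, ×5 each step).
Stream B: 36, 49, 64, 81, 100, 121, 144, 169 (the squares 6², 7², 8², …).
Position 14 falls in stream B as its term 9, giving 196.
Position 15 falls in stream B as its term 10, giving 225.
Position 16 → stream A, term 6 = -28125.

196, 225, -28125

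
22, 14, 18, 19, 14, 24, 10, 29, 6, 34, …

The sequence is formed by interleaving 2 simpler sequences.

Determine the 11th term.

Odd-indexed and even-indexed terms follow separate rules.
Track A: 22, 18, 14, 10, 6 (linear: a_n = 26 − 4·n).
Track B: 14, 19, 24, 29, 34 (arithmetic with common difference +5).
Position 11 falls in track A as its term 6, giving 2.

2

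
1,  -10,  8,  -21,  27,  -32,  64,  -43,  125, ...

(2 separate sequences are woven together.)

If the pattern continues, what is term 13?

343

Taking every 2nd term gives 2 separate tracks.
Track A = 1, 8, 27, 64, 125: the cubes 1³, 2³, 3³, ….
Track B = -10, -21, -32, -43: subtracting 11 each time.
Term 13 comes from track A (its 7th entry): 343.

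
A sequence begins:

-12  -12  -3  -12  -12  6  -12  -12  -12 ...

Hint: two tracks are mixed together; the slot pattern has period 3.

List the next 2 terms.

The slot pattern repeats as AAB (period 3), so there are 2 interleaved tracks.
Track A: -12, -12, -12, -12, -12, -12 — always -12.
Track B: -3, 6, -12 — geometric, ×-2 each step.
Position 10 falls in track A as its term 7, giving -12.
Position 11 → track A, term 8 = -12.

-12, -12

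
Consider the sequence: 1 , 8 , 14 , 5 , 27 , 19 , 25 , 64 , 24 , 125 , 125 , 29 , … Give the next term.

625

The terms cycle through 3 interleaved subsequences.
Track A: 1, 5, 25, 125 (successive powers of 5).
Track B: 8, 27, 64, 125 (the cubes 2³, 3³, 4³, …).
Track C: 14, 19, 24, 29 (linear: a_n = 9 + 5·n).
Position 13 falls in track A as its term 5, giving 625.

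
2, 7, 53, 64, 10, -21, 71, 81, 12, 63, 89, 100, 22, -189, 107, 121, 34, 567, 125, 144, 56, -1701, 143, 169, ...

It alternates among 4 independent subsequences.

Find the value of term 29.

Split by position mod 4: positions 1, 5, 9, … form one track, and each other residue class forms its own.
Subsequence A is 2, 10, 12, 22, 34, 56, which is Fibonacci-style (each term is the sum of the two before it).
Subsequence B is 7, -21, 63, -189, 567, -1701, which is geometric, ×-3 each step.
Subsequence C is 53, 71, 89, 107, 125, 143, which is adding 18 each time.
Subsequence D is 64, 81, 100, 121, 144, 169, which is the squares 8², 9², 10², ….
Term 29 comes from subsequence A (its 8th entry): 146.

146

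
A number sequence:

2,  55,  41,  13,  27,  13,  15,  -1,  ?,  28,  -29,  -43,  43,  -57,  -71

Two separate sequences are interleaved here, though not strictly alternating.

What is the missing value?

Reading positions in blocks of 3 reveals the pattern ABB — 2 tracks woven together.
Track A is 2, 13, 15, 28, 43, which is each term equals the sum of the previous two.
Track B is 55, 41, 27, 13, -1, ?, -29, -43, -57, -71, which is arithmetic with common difference −14.
Filling track B at index 6 by its rule yields -15.

-15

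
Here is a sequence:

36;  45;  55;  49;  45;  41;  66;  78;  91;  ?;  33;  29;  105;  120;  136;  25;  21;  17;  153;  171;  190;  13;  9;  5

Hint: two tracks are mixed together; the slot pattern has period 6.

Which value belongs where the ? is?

Positions follow the repeating pattern AAABBB; grouping by letter gives 2 tracks.
Track A: 36, 45, 55, 66, 78, 91, 105, 120, 136, 153, 171, 190 (triangular numbers n(n+1)/2 for n = 8, 9, …).
Track B: 49, 45, 41, ?, 33, 29, 25, 21, 17, 13, 9, 5 (linear: a_n = 53 − 4·n).
Filling track B at index 4 by its rule yields 37.

37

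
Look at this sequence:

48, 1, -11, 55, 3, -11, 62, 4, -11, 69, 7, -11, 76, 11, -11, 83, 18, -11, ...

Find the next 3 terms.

Read the sequence 3 terms at a time; column i is its own pattern.
Track A = 48, 55, 62, 69, 76, 83: arithmetic with common difference +7.
Track B = 1, 3, 4, 7, 11, 18: Fibonacci-style (each term is the sum of the two before it).
Track C = -11, -11, -11, -11, -11, -11: the constant sequence -11.
Term 19 comes from track A (its 7th entry): 90.
Position 20 falls in track B as its term 7, giving 29.
Position 21 falls in track C as its term 7, giving -11.

90, 29, -11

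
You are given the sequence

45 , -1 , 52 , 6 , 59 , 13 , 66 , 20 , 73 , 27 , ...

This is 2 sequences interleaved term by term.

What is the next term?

The terms cycle through 2 interleaved subsequences.
Subsequence A: 45, 52, 59, 66, 73 — linear: a_n = 38 + 7·n.
Subsequence B: -1, 6, 13, 20, 27 — linear: a_n = -8 + 7·n.
Term 11 comes from subsequence A (its 6th entry): 80.

80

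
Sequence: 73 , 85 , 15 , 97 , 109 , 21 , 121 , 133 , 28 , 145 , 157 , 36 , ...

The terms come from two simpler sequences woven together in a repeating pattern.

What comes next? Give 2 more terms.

Reading positions in blocks of 3 reveals the pattern AAB — 2 tracks woven together.
Track A = 73, 85, 97, 109, 121, 133, 145, 157: adding 12 each time.
Track B = 15, 21, 28, 36: triangular numbers starting at T_5.
Position 13 falls in track A as its term 9, giving 169.
Term 14 comes from track A (its 10th entry): 181.

169, 181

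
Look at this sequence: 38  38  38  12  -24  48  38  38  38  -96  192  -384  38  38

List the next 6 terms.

38, 768, -1536, 3072, 38, 38

The slot pattern repeats as AAABBB (period 6), so there are 2 interleaved tracks.
Track A = 38, 38, 38, 38, 38, 38, 38, 38: always 38.
Track B = 12, -24, 48, -96, 192, -384: multiplying by -2 each time.
Position 15 → track A, term 9 = 38.
Position 16 falls in track B as its term 7, giving 768.
Term 17 comes from track B (its 8th entry): -1536.
Term 18 comes from track B (its 9th entry): 3072.
Term 19 comes from track A (its 10th entry): 38.
Position 20 falls in track A as its term 11, giving 38.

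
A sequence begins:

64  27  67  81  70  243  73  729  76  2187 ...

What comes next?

The terms cycle through 2 interleaved subsequences.
Stream A: 64, 67, 70, 73, 76 (adding 3 each time).
Stream B: 27, 81, 243, 729, 2187 (successive powers of 3).
Term 11 comes from stream A (its 6th entry): 79.

79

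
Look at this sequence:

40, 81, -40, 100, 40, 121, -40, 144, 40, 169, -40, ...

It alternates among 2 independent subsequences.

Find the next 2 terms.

196, 40

Taking every 2nd term gives 2 separate tracks.
Subsequence A: 40, -40, 40, -40, 40, -40. The oscillation 40·(−1)^(n+1).
Subsequence B: 81, 100, 121, 144, 169. Perfect squares starting at 9².
Position 12 falls in subsequence B as its term 6, giving 196.
Position 13 falls in subsequence A as its term 7, giving 40.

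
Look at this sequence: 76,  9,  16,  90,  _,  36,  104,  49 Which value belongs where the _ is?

25

Positions follow the repeating pattern ABB; grouping by letter gives 2 tracks.
Stream A: 76, 90, 104. Arithmetic, step +14.
Stream B: 9, 16, ?, 36, 49. The squares 3², 4², 5², ….
So the missing entry in stream B is 25.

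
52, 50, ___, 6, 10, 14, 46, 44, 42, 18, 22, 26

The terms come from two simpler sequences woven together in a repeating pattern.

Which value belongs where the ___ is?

48

Positions follow the repeating pattern AAABBB; grouping by letter gives 2 tracks.
Track A = 52, 50, ?, 46, 44, 42: arithmetic, step −2.
Track B = 6, 10, 14, 18, 22, 26: adding 4 each time.
So the missing entry in track A is 48.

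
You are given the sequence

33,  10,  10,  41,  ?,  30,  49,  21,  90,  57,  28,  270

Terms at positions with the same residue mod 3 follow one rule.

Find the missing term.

Taking every 3rd term gives 3 separate tracks.
Track A: 33, 41, 49, 57. Adding 8 each time.
Track B: 10, ?, 21, 28. The triangular numbers T_4, T_5, ….
Track C: 10, 30, 90, 270. A geometric progression (common ratio 3).
Track B's pattern makes the blank 15.

15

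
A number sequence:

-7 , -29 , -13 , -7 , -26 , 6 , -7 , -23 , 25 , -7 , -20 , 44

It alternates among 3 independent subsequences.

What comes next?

Split by position mod 3: positions 1, 4, 7, … form one track, and each other residue class forms its own.
Subsequence A is -7, -7, -7, -7, which is always -7.
Subsequence B is -29, -26, -23, -20, which is linear: a_n = -32 + 3·n.
Subsequence C is -13, 6, 25, 44, which is linear: a_n = -32 + 19·n.
Position 13 → subsequence A, term 5 = -7.

-7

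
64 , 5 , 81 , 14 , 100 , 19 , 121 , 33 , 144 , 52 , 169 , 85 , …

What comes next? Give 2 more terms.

Positions 1, 3, 5, … form one subsequence and positions 2, 4, 6, … form another.
Track A: 64, 81, 100, 121, 144, 169 — consecutive squares n² from n = 8.
Track B: 5, 14, 19, 33, 52, 85 — Fibonacci-style (each term is the sum of the two before it).
Position 13 falls in track A as its term 7, giving 196.
Position 14 → track B, term 7 = 137.

196, 137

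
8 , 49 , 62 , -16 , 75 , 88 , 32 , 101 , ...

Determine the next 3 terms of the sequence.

114, -64, 127

The slot pattern repeats as ABB (period 3), so there are 2 interleaved tracks.
Track A: 8, -16, 32. A geometric progression (common ratio -2).
Track B: 49, 62, 75, 88, 101. Arithmetic with common difference +13.
The 9th slot belongs to track B; its 6th term is 114.
The 10th slot belongs to track A; its 4th term is -64.
The 11th slot belongs to track B; its 7th term is 127.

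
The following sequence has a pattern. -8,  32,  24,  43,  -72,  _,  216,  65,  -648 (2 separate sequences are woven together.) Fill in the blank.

Odd-indexed and even-indexed terms follow separate rules.
Subsequence A = -8, 24, -72, 216, -648: a geometric progression (common ratio -3).
Subsequence B = 32, 43, ?, 65: arithmetic with common difference +11.
Subsequence B's pattern makes the blank 54.

54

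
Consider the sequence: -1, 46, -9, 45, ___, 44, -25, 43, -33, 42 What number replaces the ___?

Split by position mod 2 into 2 tracks.
Subsequence A: -1, -9, ?, -25, -33 (linear: a_n = 7 − 8·n).
Subsequence B: 46, 45, 44, 43, 42 (arithmetic, step −1).
Filling subsequence A at index 3 by its rule yields -17.

-17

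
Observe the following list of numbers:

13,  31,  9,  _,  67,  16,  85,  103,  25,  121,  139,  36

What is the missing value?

49

Positions follow the repeating pattern AAB; grouping by letter gives 2 tracks.
Stream A: 13, 31, ?, 67, 85, 103, 121, 139 (arithmetic with common difference +18).
Stream B: 9, 16, 25, 36 (the squares 3², 4², 5², …).
So the missing entry in stream A is 49.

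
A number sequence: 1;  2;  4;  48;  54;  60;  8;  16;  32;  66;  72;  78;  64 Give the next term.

128

Reading positions in blocks of 6 reveals the pattern AAABBB — 2 tracks woven together.
Track A = 1, 2, 4, 8, 16, 32, 64: successive powers of 2.
Track B = 48, 54, 60, 66, 72, 78: arithmetic, step +6.
Position 14 → track A, term 8 = 128.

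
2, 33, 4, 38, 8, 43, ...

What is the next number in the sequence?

Odd-indexed and even-indexed terms follow separate rules.
Subsequence A: 2, 4, 8 — successive powers of 2.
Subsequence B: 33, 38, 43 — arithmetic with common difference +5.
Term 7 comes from subsequence A (its 4th entry): 16.

16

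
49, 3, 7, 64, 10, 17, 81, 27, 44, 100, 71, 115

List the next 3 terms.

Positions follow the repeating pattern ABB; grouping by letter gives 2 tracks.
Track A = 49, 64, 81, 100: consecutive squares n² from n = 7.
Track B = 3, 7, 10, 17, 27, 44, 71, 115: Fibonacci-style (each term is the sum of the two before it).
Term 13 comes from track A (its 5th entry): 121.
The 14th slot belongs to track B; its 9th term is 186.
The 15th slot belongs to track B; its 10th term is 301.

121, 186, 301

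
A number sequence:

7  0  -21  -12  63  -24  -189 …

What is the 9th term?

567

Odd-indexed and even-indexed terms follow separate rules.
Track A: 7, -21, 63, -189 (multiplying by -3 each time).
Track B: 0, -12, -24 (arithmetic, step −12).
Position 9 → track A, term 5 = 567.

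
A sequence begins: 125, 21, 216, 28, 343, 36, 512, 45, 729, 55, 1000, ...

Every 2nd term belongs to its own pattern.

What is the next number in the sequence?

Split by position mod 2 into 2 tracks.
Subsequence A is 125, 216, 343, 512, 729, 1000, which is the cubes 5³, 6³, 7³, ….
Subsequence B is 21, 28, 36, 45, 55, which is the triangular numbers T_6, T_7, ….
Term 12 comes from subsequence B (its 6th entry): 66.

66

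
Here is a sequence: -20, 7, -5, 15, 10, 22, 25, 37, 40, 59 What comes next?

55

The terms cycle through 2 interleaved subsequences.
Track A: -20, -5, 10, 25, 40 (linear: a_n = -35 + 15·n).
Track B: 7, 15, 22, 37, 59 (each term equals the sum of the previous two).
Position 11 → track A, term 6 = 55.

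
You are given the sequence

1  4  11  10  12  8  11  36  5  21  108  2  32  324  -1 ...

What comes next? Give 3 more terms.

The terms cycle through 3 interleaved subsequences.
Track A: 1, 10, 11, 21, 32 (a Fibonacci-like recurrence a_n = a_{n-1} + a_{n-2}).
Track B: 4, 12, 36, 108, 324 (a geometric progression (common ratio 3)).
Track C: 11, 8, 5, 2, -1 (subtracting 3 each time).
Position 16 → track A, term 6 = 53.
The 17th slot belongs to track B; its 6th term is 972.
Term 18 comes from track C (its 6th entry): -4.

53, 972, -4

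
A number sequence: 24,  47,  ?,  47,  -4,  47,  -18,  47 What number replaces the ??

Odd-indexed and even-indexed terms follow separate rules.
Track A: 24, ?, -4, -18. Subtracting 14 each time.
Track B: 47, 47, 47, 47. The constant sequence 47.
Filling track A at index 2 by its rule yields 10.

10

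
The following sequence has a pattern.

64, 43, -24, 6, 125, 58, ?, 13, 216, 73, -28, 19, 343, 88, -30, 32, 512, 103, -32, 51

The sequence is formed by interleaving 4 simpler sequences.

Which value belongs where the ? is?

-26

Read the sequence 4 terms at a time; column i is its own pattern.
Stream A: 64, 125, 216, 343, 512 (the cubes 4³, 5³, 6³, …).
Stream B: 43, 58, 73, 88, 103 (adding 15 each time).
Stream C: -24, ?, -28, -30, -32 (subtracting 2 each time).
Stream D: 6, 13, 19, 32, 51 (Fibonacci-style (each term is the sum of the two before it)).
The gap is stream C's term 2; the rule gives -26.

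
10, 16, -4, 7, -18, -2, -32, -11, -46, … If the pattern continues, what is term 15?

-88

Positions 1, 3, 5, … form one subsequence and positions 2, 4, 6, … form another.
Stream A: 10, -4, -18, -32, -46 (subtracting 14 each time).
Stream B: 16, 7, -2, -11 (arithmetic with common difference −9).
Term 15 comes from stream A (its 8th entry): -88.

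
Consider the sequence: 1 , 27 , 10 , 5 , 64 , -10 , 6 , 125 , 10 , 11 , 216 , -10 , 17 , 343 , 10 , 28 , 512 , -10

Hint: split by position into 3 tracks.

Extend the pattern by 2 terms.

Read the sequence 3 terms at a time; column i is its own pattern.
Subsequence A: 1, 5, 6, 11, 17, 28 (each term equals the sum of the previous two).
Subsequence B: 27, 64, 125, 216, 343, 512 (perfect cubes starting at 3³).
Subsequence C: 10, -10, 10, -10, 10, -10 (alternating ±10).
The 19th slot belongs to subsequence A; its 7th term is 45.
The 20th slot belongs to subsequence B; its 7th term is 729.

45, 729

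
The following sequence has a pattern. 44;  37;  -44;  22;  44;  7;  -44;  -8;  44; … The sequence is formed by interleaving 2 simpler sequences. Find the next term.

-23

Taking every 2nd term gives 2 separate tracks.
Stream A: 44, -44, 44, -44, 44 (oscillating between 44 and -44).
Stream B: 37, 22, 7, -8 (arithmetic with common difference −15).
The 10th slot belongs to stream B; its 5th term is -23.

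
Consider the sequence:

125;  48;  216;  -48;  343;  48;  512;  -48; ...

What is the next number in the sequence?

Positions 1, 3, 5, … form one subsequence and positions 2, 4, 6, … form another.
Track A = 125, 216, 343, 512: consecutive cubes n³ from n = 5.
Track B = 48, -48, 48, -48: oscillating between 48 and -48.
Term 9 comes from track A (its 5th entry): 729.

729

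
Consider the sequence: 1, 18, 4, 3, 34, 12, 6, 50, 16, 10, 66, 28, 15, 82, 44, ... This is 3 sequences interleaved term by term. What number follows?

21

Split by position mod 3 into 3 tracks.
Track A: 1, 3, 6, 10, 15 — triangular numbers starting at T_1.
Track B: 18, 34, 50, 66, 82 — arithmetic, step +16.
Track C: 4, 12, 16, 28, 44 — a Fibonacci-like recurrence a_n = a_{n-1} + a_{n-2}.
Position 16 falls in track A as its term 6, giving 21.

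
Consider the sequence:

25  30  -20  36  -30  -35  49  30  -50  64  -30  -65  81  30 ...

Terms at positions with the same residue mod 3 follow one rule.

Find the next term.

The terms cycle through 3 interleaved subsequences.
Track A: 25, 36, 49, 64, 81. The squares 5², 6², 7², ….
Track B: 30, -30, 30, -30, 30. Alternating ±30.
Track C: -20, -35, -50, -65. Arithmetic, step −15.
Position 15 → track C, term 5 = -80.

-80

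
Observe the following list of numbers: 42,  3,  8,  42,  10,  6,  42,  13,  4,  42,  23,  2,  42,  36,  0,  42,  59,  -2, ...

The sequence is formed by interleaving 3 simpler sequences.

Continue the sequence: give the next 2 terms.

42, 95

Split by position mod 3: positions 1, 4, 7, … form one track, and each other residue class forms its own.
Stream A: 42, 42, 42, 42, 42, 42 (the constant sequence 42).
Stream B: 3, 10, 13, 23, 36, 59 (Fibonacci-style (each term is the sum of the two before it)).
Stream C: 8, 6, 4, 2, 0, -2 (arithmetic, step −2).
Term 19 comes from stream A (its 7th entry): 42.
Position 20 → stream B, term 7 = 95.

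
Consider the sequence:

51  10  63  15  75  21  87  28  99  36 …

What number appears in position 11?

Split by position mod 2 into 2 tracks.
Stream A: 51, 63, 75, 87, 99. Adding 12 each time.
Stream B: 10, 15, 21, 28, 36. Triangular numbers starting at T_4.
Position 11 → stream A, term 6 = 111.

111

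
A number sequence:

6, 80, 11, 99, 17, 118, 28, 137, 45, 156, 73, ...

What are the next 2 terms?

Taking every 2nd term gives 2 separate tracks.
Subsequence A is 6, 11, 17, 28, 45, 73, which is Fibonacci-style (each term is the sum of the two before it).
Subsequence B is 80, 99, 118, 137, 156, which is linear: a_n = 61 + 19·n.
Term 12 comes from subsequence B (its 6th entry): 175.
The 13th slot belongs to subsequence A; its 7th term is 118.

175, 118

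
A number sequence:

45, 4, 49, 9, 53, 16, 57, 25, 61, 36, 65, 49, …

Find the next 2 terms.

69, 64

Taking every 2nd term gives 2 separate tracks.
Stream A: 45, 49, 53, 57, 61, 65 (adding 4 each time).
Stream B: 4, 9, 16, 25, 36, 49 (the squares 2², 3², 4², …).
Position 13 → stream A, term 7 = 69.
Term 14 comes from stream B (its 7th entry): 64.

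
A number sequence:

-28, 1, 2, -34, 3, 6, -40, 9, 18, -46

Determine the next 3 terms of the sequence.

27, 54, -52

Split by position mod 3 into 3 tracks.
Stream A: -28, -34, -40, -46 — arithmetic, step −6.
Stream B: 1, 3, 9 — powers of 3.
Stream C: 2, 6, 18 — geometric, ×3 each step.
Position 11 falls in stream B as its term 4, giving 27.
Term 12 comes from stream C (its 4th entry): 54.
Position 13 falls in stream A as its term 5, giving -52.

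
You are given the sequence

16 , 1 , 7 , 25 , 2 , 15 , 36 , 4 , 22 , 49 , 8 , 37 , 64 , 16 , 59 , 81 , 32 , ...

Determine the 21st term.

155

Read the sequence 3 terms at a time; column i is its own pattern.
Stream A is 16, 25, 36, 49, 64, 81, which is consecutive squares n² from n = 4.
Stream B is 1, 2, 4, 8, 16, 32, which is powers of 2.
Stream C is 7, 15, 22, 37, 59, which is Fibonacci-style (each term is the sum of the two before it).
Position 21 → stream C, term 7 = 155.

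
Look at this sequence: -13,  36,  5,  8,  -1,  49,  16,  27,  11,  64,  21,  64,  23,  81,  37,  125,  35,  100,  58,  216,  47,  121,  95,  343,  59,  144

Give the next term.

153

Read the sequence 4 terms at a time; column i is its own pattern.
Stream A = -13, -1, 11, 23, 35, 47, 59: adding 12 each time.
Stream B = 36, 49, 64, 81, 100, 121, 144: perfect squares starting at 6².
Stream C = 5, 16, 21, 37, 58, 95: Fibonacci-style (each term is the sum of the two before it).
Stream D = 8, 27, 64, 125, 216, 343: perfect cubes starting at 2³.
Position 27 → stream C, term 7 = 153.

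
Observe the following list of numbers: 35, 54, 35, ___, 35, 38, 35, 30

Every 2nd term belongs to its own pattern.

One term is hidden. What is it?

46

Odd-indexed and even-indexed terms follow separate rules.
Stream A: 35, 35, 35, 35 — always 35.
Stream B: 54, ?, 38, 30 — subtracting 8 each time.
Stream B's pattern makes the blank 46.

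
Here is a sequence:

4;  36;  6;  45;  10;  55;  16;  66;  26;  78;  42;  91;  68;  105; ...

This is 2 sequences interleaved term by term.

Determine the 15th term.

110

Odd-indexed and even-indexed terms follow separate rules.
Track A: 4, 6, 10, 16, 26, 42, 68. Fibonacci-style (each term is the sum of the two before it).
Track B: 36, 45, 55, 66, 78, 91, 105. The triangular numbers T_8, T_9, ….
Term 15 comes from track A (its 8th entry): 110.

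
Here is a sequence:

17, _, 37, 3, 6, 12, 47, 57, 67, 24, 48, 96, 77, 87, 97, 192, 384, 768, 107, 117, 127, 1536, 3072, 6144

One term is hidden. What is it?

27

Reading positions in blocks of 6 reveals the pattern AAABBB — 2 tracks woven together.
Track A: 17, ?, 37, 47, 57, 67, 77, 87, 97, 107, 117, 127 — arithmetic, step +10.
Track B: 3, 6, 12, 24, 48, 96, 192, 384, 768, 1536, 3072, 6144 — geometric with ratio 2.
Track A's pattern makes the blank 27.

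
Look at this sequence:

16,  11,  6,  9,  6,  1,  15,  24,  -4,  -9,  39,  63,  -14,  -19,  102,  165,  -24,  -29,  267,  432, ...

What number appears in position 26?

-49

Positions follow the repeating pattern AABB; grouping by letter gives 2 tracks.
Subsequence A: 16, 11, 6, 1, -4, -9, -14, -19, -24, -29 (linear: a_n = 21 − 5·n).
Subsequence B: 6, 9, 15, 24, 39, 63, 102, 165, 267, 432 (Fibonacci-style (each term is the sum of the two before it)).
Position 26 → subsequence A, term 14 = -49.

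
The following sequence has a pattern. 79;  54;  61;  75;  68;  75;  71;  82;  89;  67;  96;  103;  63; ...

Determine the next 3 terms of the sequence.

110, 117, 59

The slot pattern repeats as ABB (period 3), so there are 2 interleaved tracks.
Subsequence A = 79, 75, 71, 67, 63: linear: a_n = 83 − 4·n.
Subsequence B = 54, 61, 68, 75, 82, 89, 96, 103: arithmetic with common difference +7.
The 14th slot belongs to subsequence B; its 9th term is 110.
Term 15 comes from subsequence B (its 10th entry): 117.
Term 16 comes from subsequence A (its 6th entry): 59.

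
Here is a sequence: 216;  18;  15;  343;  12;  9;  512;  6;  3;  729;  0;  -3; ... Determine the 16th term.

Reading positions in blocks of 3 reveals the pattern ABB — 2 tracks woven together.
Stream A is 216, 343, 512, 729, which is consecutive cubes n³ from n = 6.
Stream B is 18, 15, 12, 9, 6, 3, 0, -3, which is linear: a_n = 21 − 3·n.
Position 16 → stream A, term 6 = 1331.

1331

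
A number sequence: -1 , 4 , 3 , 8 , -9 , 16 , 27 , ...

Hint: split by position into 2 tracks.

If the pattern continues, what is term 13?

The terms cycle through 2 interleaved subsequences.
Subsequence A is -1, 3, -9, 27, which is a geometric progression (common ratio -3).
Subsequence B is 4, 8, 16, which is powers of 2.
The 13th slot belongs to subsequence A; its 7th term is -729.

-729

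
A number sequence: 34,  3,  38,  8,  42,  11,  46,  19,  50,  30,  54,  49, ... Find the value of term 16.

Odd-indexed and even-indexed terms follow separate rules.
Subsequence A: 34, 38, 42, 46, 50, 54. Arithmetic with common difference +4.
Subsequence B: 3, 8, 11, 19, 30, 49. A Fibonacci-like recurrence a_n = a_{n-1} + a_{n-2}.
Position 16 falls in subsequence B as its term 8, giving 128.

128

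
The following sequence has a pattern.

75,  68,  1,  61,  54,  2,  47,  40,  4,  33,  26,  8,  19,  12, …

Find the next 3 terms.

16, 5, -2

Positions follow the repeating pattern AAB; grouping by letter gives 2 tracks.
Track A = 75, 68, 61, 54, 47, 40, 33, 26, 19, 12: linear: a_n = 82 − 7·n.
Track B = 1, 2, 4, 8: powers 2^0, 2^1, 2^2, ….
Position 15 → track B, term 5 = 16.
The 16th slot belongs to track A; its 11th term is 5.
Position 17 falls in track A as its term 12, giving -2.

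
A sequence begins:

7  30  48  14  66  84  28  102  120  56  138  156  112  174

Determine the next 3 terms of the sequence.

Positions follow the repeating pattern ABB; grouping by letter gives 2 tracks.
Track A = 7, 14, 28, 56, 112: a geometric progression (common ratio 2).
Track B = 30, 48, 66, 84, 102, 120, 138, 156, 174: arithmetic with common difference +18.
The 15th slot belongs to track B; its 10th term is 192.
The 16th slot belongs to track A; its 6th term is 224.
Position 17 → track B, term 11 = 210.

192, 224, 210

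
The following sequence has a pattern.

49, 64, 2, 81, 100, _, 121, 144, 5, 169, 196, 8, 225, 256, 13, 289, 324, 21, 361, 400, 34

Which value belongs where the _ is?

The slot pattern repeats as AAB (period 3), so there are 2 interleaved tracks.
Track A: 49, 64, 81, 100, 121, 144, 169, 196, 225, 256, 289, 324, 361, 400 (the squares 7², 8², 9², …).
Track B: 2, ?, 5, 8, 13, 21, 34 (a Fibonacci-like recurrence a_n = a_{n-1} + a_{n-2}).
Track B's pattern makes the blank 3.

3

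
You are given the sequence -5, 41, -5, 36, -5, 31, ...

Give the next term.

Odd-indexed and even-indexed terms follow separate rules.
Stream A: -5, -5, -5 — always -5.
Stream B: 41, 36, 31 — arithmetic with common difference −5.
Position 7 falls in stream A as its term 4, giving -5.

-5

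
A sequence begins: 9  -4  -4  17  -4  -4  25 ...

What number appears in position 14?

-4

The slot pattern repeats as ABB (period 3), so there are 2 interleaved tracks.
Track A is 9, 17, 25, which is linear: a_n = 1 + 8·n.
Track B is -4, -4, -4, -4, which is the constant sequence -4.
Position 14 falls in track B as its term 9, giving -4.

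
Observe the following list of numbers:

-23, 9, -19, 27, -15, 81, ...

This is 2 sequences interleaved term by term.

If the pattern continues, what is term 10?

The terms cycle through 2 interleaved subsequences.
Stream A: -23, -19, -15 — linear: a_n = -27 + 4·n.
Stream B: 9, 27, 81 — powers 3^2, 3^3, 3^4, ….
Position 10 falls in stream B as its term 5, giving 729.

729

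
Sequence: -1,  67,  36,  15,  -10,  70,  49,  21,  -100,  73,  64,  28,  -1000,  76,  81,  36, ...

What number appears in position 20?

45

Read the sequence 4 terms at a time; column i is its own pattern.
Track A: -1, -10, -100, -1000 — multiplying by 10 each time.
Track B: 67, 70, 73, 76 — arithmetic with common difference +3.
Track C: 36, 49, 64, 81 — consecutive squares n² from n = 6.
Track D: 15, 21, 28, 36 — triangular numbers n(n+1)/2 for n = 5, 6, ….
Position 20 → track D, term 5 = 45.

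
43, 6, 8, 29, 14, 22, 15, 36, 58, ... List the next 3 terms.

1, 94, 152

The slot pattern repeats as ABB (period 3), so there are 2 interleaved tracks.
Track A: 43, 29, 15. Subtracting 14 each time.
Track B: 6, 8, 14, 22, 36, 58. Fibonacci-style (each term is the sum of the two before it).
Position 10 falls in track A as its term 4, giving 1.
The 11th slot belongs to track B; its 7th term is 94.
Position 12 → track B, term 8 = 152.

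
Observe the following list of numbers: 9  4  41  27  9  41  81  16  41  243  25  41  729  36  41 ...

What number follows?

The terms cycle through 3 interleaved subsequences.
Stream A: 9, 27, 81, 243, 729. Successive powers of 3.
Stream B: 4, 9, 16, 25, 36. Consecutive squares n² from n = 2.
Stream C: 41, 41, 41, 41, 41. Always 41.
Term 16 comes from stream A (its 6th entry): 2187.

2187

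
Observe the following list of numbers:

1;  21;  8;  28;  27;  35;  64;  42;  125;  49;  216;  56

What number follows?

Odd-indexed and even-indexed terms follow separate rules.
Track A: 1, 8, 27, 64, 125, 216 (perfect cubes starting at 1³).
Track B: 21, 28, 35, 42, 49, 56 (adding 7 each time).
Position 13 falls in track A as its term 7, giving 343.

343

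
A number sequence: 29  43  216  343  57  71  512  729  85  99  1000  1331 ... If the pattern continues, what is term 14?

127

The slot pattern repeats as AABB (period 4), so there are 2 interleaved tracks.
Stream A is 29, 43, 57, 71, 85, 99, which is adding 14 each time.
Stream B is 216, 343, 512, 729, 1000, 1331, which is the cubes 6³, 7³, 8³, ….
Position 14 → stream A, term 8 = 127.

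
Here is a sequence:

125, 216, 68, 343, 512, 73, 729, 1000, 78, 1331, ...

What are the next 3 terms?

1728, 83, 2197

Reading positions in blocks of 3 reveals the pattern AAB — 2 tracks woven together.
Track A: 125, 216, 343, 512, 729, 1000, 1331 (consecutive cubes n³ from n = 5).
Track B: 68, 73, 78 (adding 5 each time).
Term 11 comes from track A (its 8th entry): 1728.
Position 12 → track B, term 4 = 83.
Position 13 falls in track A as its term 9, giving 2197.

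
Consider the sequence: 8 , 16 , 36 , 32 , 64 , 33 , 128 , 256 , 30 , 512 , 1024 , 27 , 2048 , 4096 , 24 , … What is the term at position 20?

Positions follow the repeating pattern AAB; grouping by letter gives 2 tracks.
Subsequence A: 8, 16, 32, 64, 128, 256, 512, 1024, 2048, 4096 (powers 2^3, 2^4, 2^5, …).
Subsequence B: 36, 33, 30, 27, 24 (subtracting 3 each time).
The 20th slot belongs to subsequence A; its 14th term is 65536.

65536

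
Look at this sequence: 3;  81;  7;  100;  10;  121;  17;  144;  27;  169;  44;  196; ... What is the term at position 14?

Taking every 2nd term gives 2 separate tracks.
Track A: 3, 7, 10, 17, 27, 44 (Fibonacci-style (each term is the sum of the two before it)).
Track B: 81, 100, 121, 144, 169, 196 (the squares 9², 10², 11², …).
Position 14 → track B, term 7 = 225.

225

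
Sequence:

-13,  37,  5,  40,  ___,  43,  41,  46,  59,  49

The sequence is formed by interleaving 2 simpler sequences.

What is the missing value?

23

Positions 1, 3, 5, … form one subsequence and positions 2, 4, 6, … form another.
Track A: -13, 5, ?, 41, 59 (adding 18 each time).
Track B: 37, 40, 43, 46, 49 (arithmetic, step +3).
Filling track A at index 3 by its rule yields 23.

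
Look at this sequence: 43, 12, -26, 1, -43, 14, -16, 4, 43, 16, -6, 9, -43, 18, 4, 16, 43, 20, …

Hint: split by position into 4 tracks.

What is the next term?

14

The terms cycle through 4 interleaved subsequences.
Subsequence A = 43, -43, 43, -43, 43: alternating ±43.
Subsequence B = 12, 14, 16, 18, 20: linear: a_n = 10 + 2·n.
Subsequence C = -26, -16, -6, 4: adding 10 each time.
Subsequence D = 1, 4, 9, 16: the squares 1², 2², 3², ….
Term 19 comes from subsequence C (its 5th entry): 14.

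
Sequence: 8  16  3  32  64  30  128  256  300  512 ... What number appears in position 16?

The slot pattern repeats as AAB (period 3), so there are 2 interleaved tracks.
Track A: 8, 16, 32, 64, 128, 256, 512. Powers of 2.
Track B: 3, 30, 300. Geometric, ×10 each step.
The 16th slot belongs to track A; its 11th term is 8192.

8192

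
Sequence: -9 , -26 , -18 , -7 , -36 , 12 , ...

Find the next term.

-72

Positions 1, 3, 5, … form one subsequence and positions 2, 4, 6, … form another.
Track A: -9, -18, -36. Multiplying by 2 each time.
Track B: -26, -7, 12. Adding 19 each time.
Position 7 → track A, term 4 = -72.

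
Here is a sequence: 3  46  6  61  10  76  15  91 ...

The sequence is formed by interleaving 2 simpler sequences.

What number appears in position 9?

Split by position mod 2 into 2 tracks.
Track A: 3, 6, 10, 15. The triangular numbers T_2, T_3, ….
Track B: 46, 61, 76, 91. Arithmetic with common difference +15.
Position 9 → track A, term 5 = 21.

21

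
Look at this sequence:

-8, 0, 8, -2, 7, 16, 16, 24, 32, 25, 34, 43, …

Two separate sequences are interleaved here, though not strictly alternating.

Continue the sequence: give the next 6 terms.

40, 48, 56, 52, 61, 70

Reading positions in blocks of 6 reveals the pattern AAABBB — 2 tracks woven together.
Stream A is -8, 0, 8, 16, 24, 32, which is arithmetic, step +8.
Stream B is -2, 7, 16, 25, 34, 43, which is linear: a_n = -11 + 9·n.
Position 13 → stream A, term 7 = 40.
Position 14 falls in stream A as its term 8, giving 48.
Position 15 falls in stream A as its term 9, giving 56.
The 16th slot belongs to stream B; its 7th term is 52.
Position 17 → stream B, term 8 = 61.
Position 18 → stream B, term 9 = 70.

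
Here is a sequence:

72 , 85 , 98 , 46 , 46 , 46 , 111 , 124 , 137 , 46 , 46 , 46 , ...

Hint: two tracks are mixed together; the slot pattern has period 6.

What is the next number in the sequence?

Reading positions in blocks of 6 reveals the pattern AAABBB — 2 tracks woven together.
Stream A = 72, 85, 98, 111, 124, 137: linear: a_n = 59 + 13·n.
Stream B = 46, 46, 46, 46, 46, 46: always 46.
Term 13 comes from stream A (its 7th entry): 150.

150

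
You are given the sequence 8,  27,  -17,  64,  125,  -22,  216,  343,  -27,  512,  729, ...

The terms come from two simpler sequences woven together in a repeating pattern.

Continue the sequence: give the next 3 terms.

Positions follow the repeating pattern AAB; grouping by letter gives 2 tracks.
Subsequence A: 8, 27, 64, 125, 216, 343, 512, 729 — consecutive cubes n³ from n = 2.
Subsequence B: -17, -22, -27 — arithmetic with common difference −5.
The 12th slot belongs to subsequence B; its 4th term is -32.
Position 13 → subsequence A, term 9 = 1000.
The 14th slot belongs to subsequence A; its 10th term is 1331.

-32, 1000, 1331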